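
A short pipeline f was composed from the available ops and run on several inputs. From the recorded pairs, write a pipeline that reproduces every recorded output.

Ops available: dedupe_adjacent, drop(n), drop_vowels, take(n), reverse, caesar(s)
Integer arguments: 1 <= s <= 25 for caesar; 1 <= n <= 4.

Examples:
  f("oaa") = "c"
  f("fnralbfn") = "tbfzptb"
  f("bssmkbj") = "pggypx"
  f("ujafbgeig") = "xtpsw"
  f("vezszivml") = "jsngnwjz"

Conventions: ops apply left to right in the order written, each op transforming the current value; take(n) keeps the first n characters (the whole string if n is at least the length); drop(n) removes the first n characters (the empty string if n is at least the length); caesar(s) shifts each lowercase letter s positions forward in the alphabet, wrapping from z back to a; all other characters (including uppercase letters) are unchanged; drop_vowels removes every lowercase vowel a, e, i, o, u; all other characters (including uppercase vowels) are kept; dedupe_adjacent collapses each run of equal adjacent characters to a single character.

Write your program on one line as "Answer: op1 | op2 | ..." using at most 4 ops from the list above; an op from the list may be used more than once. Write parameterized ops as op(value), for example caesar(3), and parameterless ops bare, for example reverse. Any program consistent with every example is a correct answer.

caesar(14) | reverse | drop_vowels | reverse

Check, running the answer program on each example:
  "oaa" -> "coo" -> "ooc" -> "c" -> "c"
  "fnralbfn" -> "tbfozptb" -> "btpzofbt" -> "btpzfbt" -> "tbfzptb"
  "bssmkbj" -> "pggaypx" -> "xpyaggp" -> "xpyggp" -> "pggypx"
  "ujafbgeig" -> "ixotpuswu" -> "uwsuptoxi" -> "wsptx" -> "xtpsw"
  "vezszivml" -> "jsngnwjaz" -> "zajwngnsj" -> "zjwngnsj" -> "jsngnwjz"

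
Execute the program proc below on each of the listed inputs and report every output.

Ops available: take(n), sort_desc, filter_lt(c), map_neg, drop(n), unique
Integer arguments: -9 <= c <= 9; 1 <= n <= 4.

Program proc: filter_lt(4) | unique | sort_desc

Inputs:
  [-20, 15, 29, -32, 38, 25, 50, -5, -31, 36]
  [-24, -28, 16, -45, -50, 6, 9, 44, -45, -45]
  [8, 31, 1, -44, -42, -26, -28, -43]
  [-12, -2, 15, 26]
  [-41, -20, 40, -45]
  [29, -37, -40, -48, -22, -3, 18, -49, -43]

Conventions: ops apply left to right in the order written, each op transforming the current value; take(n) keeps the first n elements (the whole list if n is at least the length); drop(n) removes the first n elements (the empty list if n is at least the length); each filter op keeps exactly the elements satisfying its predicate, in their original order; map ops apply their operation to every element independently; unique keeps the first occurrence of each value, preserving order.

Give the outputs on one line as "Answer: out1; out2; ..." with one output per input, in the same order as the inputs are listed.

Execution, op by op:
  [-20, 15, 29, -32, 38, 25, 50, -5, -31, 36] -> [-20, -32, -5, -31] -> [-20, -32, -5, -31] -> [-5, -20, -31, -32]
  [-24, -28, 16, -45, -50, 6, 9, 44, -45, -45] -> [-24, -28, -45, -50, -45, -45] -> [-24, -28, -45, -50] -> [-24, -28, -45, -50]
  [8, 31, 1, -44, -42, -26, -28, -43] -> [1, -44, -42, -26, -28, -43] -> [1, -44, -42, -26, -28, -43] -> [1, -26, -28, -42, -43, -44]
  [-12, -2, 15, 26] -> [-12, -2] -> [-12, -2] -> [-2, -12]
  [-41, -20, 40, -45] -> [-41, -20, -45] -> [-41, -20, -45] -> [-20, -41, -45]
  [29, -37, -40, -48, -22, -3, 18, -49, -43] -> [-37, -40, -48, -22, -3, -49, -43] -> [-37, -40, -48, -22, -3, -49, -43] -> [-3, -22, -37, -40, -43, -48, -49]

[-5, -20, -31, -32]; [-24, -28, -45, -50]; [1, -26, -28, -42, -43, -44]; [-2, -12]; [-20, -41, -45]; [-3, -22, -37, -40, -43, -48, -49]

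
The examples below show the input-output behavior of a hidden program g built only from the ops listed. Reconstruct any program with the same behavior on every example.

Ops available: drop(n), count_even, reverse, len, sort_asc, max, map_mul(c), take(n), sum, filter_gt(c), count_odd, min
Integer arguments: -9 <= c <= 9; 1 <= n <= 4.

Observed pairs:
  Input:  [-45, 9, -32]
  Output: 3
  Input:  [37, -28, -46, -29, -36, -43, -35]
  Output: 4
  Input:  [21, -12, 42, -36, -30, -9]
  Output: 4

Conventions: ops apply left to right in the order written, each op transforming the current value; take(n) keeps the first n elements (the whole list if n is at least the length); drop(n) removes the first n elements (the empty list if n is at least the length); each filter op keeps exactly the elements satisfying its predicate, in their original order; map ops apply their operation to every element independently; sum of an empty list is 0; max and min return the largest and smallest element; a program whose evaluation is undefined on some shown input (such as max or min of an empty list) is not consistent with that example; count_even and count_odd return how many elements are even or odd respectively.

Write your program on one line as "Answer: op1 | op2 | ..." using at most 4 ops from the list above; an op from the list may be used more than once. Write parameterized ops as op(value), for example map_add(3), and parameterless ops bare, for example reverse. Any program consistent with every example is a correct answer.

take(4) | sort_asc | len

Check, running the answer program on each example:
  [-45, 9, -32] -> [-45, 9, -32] -> [-45, -32, 9] -> 3
  [37, -28, -46, -29, -36, -43, -35] -> [37, -28, -46, -29] -> [-46, -29, -28, 37] -> 4
  [21, -12, 42, -36, -30, -9] -> [21, -12, 42, -36] -> [-36, -12, 21, 42] -> 4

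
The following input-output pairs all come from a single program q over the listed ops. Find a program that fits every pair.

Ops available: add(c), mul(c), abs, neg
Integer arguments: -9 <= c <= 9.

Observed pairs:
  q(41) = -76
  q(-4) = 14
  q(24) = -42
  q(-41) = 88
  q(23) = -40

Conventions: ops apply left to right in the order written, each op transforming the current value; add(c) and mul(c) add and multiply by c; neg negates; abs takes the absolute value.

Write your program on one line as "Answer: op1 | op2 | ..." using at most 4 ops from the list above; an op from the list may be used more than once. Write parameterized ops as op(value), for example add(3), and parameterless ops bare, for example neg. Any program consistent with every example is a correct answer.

add(-3) | neg | mul(2)

Check, running the answer program on each example:
  41 -> 38 -> -38 -> -76
  -4 -> -7 -> 7 -> 14
  24 -> 21 -> -21 -> -42
  -41 -> -44 -> 44 -> 88
  23 -> 20 -> -20 -> -40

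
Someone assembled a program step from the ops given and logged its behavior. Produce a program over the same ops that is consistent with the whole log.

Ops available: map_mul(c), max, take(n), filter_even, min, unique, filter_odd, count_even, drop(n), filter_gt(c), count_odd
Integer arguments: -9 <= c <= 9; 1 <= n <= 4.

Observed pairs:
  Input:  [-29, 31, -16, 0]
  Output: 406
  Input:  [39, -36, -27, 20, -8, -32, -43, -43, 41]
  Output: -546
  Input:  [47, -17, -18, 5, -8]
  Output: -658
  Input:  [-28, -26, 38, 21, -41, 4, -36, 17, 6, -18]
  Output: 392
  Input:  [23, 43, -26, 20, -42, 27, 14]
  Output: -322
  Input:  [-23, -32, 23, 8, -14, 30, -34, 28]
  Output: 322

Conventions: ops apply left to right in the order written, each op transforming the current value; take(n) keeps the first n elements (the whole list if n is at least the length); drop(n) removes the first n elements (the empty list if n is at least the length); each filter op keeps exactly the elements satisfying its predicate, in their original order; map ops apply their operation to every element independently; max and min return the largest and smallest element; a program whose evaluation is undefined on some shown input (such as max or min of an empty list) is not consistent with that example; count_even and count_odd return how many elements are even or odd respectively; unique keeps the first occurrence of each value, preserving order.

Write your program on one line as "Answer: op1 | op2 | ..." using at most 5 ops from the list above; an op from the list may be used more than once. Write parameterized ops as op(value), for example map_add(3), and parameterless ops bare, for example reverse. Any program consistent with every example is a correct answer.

take(1) | map_mul(-7) | map_mul(2) | min

Check, running the answer program on each example:
  [-29, 31, -16, 0] -> [-29] -> [203] -> [406] -> 406
  [39, -36, -27, 20, -8, -32, -43, -43, 41] -> [39] -> [-273] -> [-546] -> -546
  [47, -17, -18, 5, -8] -> [47] -> [-329] -> [-658] -> -658
  [-28, -26, 38, 21, -41, 4, -36, 17, 6, -18] -> [-28] -> [196] -> [392] -> 392
  [23, 43, -26, 20, -42, 27, 14] -> [23] -> [-161] -> [-322] -> -322
  [-23, -32, 23, 8, -14, 30, -34, 28] -> [-23] -> [161] -> [322] -> 322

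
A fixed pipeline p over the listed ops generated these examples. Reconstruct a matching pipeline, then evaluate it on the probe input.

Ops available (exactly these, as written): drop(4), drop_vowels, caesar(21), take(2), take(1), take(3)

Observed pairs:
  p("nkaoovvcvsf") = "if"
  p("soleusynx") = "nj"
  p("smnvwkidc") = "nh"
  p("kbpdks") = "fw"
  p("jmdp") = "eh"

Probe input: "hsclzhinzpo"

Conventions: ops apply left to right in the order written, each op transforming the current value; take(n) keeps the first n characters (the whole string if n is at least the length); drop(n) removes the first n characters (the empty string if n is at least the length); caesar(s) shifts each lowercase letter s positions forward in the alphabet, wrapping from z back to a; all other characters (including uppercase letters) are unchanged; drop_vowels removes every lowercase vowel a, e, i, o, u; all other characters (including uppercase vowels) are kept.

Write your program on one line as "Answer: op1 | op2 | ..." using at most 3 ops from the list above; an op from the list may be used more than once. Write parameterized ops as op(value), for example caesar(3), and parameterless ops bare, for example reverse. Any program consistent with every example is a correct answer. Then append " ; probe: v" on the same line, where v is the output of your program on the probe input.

take(2) | caesar(21) ; probe: "cn"

Check, running the answer program on each example:
  "nkaoovvcvsf" -> "nk" -> "if"
  "soleusynx" -> "so" -> "nj"
  "smnvwkidc" -> "sm" -> "nh"
  "kbpdks" -> "kb" -> "fw"
  "jmdp" -> "jm" -> "eh"
  probe: "hsclzhinzpo" -> "hs" -> "cn"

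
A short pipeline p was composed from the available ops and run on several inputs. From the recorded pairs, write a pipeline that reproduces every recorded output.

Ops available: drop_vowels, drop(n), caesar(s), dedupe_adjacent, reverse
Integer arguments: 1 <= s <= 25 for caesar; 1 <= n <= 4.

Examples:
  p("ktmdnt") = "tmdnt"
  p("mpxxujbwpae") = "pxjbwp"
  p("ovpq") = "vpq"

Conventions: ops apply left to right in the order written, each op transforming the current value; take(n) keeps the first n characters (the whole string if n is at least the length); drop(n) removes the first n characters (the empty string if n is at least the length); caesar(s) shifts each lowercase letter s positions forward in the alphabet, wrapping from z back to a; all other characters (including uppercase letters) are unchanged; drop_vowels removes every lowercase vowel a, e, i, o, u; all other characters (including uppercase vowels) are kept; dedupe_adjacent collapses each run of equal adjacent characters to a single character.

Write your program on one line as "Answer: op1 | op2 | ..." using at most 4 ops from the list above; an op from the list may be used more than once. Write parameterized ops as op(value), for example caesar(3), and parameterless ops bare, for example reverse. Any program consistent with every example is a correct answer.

dedupe_adjacent | drop(1) | drop_vowels

Check, running the answer program on each example:
  "ktmdnt" -> "ktmdnt" -> "tmdnt" -> "tmdnt"
  "mpxxujbwpae" -> "mpxujbwpae" -> "pxujbwpae" -> "pxjbwp"
  "ovpq" -> "ovpq" -> "vpq" -> "vpq"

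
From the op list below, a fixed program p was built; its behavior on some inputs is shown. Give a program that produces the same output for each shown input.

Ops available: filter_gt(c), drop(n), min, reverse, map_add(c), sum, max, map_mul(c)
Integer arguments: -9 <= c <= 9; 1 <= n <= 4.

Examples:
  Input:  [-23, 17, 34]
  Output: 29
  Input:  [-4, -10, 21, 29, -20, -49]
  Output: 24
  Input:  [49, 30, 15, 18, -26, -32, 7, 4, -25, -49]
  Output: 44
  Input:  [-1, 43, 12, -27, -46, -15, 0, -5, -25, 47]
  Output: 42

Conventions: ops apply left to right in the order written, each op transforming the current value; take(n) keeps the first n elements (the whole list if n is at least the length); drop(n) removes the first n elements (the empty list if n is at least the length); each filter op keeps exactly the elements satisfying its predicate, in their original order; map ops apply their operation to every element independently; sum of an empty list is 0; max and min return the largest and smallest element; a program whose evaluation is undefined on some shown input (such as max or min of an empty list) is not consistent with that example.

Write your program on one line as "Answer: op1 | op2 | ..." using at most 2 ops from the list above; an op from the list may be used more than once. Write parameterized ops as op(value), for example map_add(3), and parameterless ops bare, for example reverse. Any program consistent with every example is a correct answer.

map_add(-5) | max

Check, running the answer program on each example:
  [-23, 17, 34] -> [-28, 12, 29] -> 29
  [-4, -10, 21, 29, -20, -49] -> [-9, -15, 16, 24, -25, -54] -> 24
  [49, 30, 15, 18, -26, -32, 7, 4, -25, -49] -> [44, 25, 10, 13, -31, -37, 2, -1, -30, -54] -> 44
  [-1, 43, 12, -27, -46, -15, 0, -5, -25, 47] -> [-6, 38, 7, -32, -51, -20, -5, -10, -30, 42] -> 42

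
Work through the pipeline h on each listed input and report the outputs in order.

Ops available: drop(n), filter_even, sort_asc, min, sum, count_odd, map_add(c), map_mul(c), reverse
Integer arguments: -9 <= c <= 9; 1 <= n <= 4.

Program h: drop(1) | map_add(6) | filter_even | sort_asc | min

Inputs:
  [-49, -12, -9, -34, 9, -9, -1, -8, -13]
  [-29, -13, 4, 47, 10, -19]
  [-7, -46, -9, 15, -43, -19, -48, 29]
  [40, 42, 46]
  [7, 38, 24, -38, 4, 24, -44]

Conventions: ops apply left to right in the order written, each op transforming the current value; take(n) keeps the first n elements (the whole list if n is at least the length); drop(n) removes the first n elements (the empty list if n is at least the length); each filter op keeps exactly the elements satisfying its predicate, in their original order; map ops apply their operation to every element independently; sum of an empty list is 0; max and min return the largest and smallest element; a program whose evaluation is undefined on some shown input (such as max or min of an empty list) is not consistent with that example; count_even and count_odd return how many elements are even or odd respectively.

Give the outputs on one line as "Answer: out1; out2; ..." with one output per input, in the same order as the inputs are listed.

-28; 10; -42; 48; -38

Execution, op by op:
  [-49, -12, -9, -34, 9, -9, -1, -8, -13] -> [-12, -9, -34, 9, -9, -1, -8, -13] -> [-6, -3, -28, 15, -3, 5, -2, -7] -> [-6, -28, -2] -> [-28, -6, -2] -> -28
  [-29, -13, 4, 47, 10, -19] -> [-13, 4, 47, 10, -19] -> [-7, 10, 53, 16, -13] -> [10, 16] -> [10, 16] -> 10
  [-7, -46, -9, 15, -43, -19, -48, 29] -> [-46, -9, 15, -43, -19, -48, 29] -> [-40, -3, 21, -37, -13, -42, 35] -> [-40, -42] -> [-42, -40] -> -42
  [40, 42, 46] -> [42, 46] -> [48, 52] -> [48, 52] -> [48, 52] -> 48
  [7, 38, 24, -38, 4, 24, -44] -> [38, 24, -38, 4, 24, -44] -> [44, 30, -32, 10, 30, -38] -> [44, 30, -32, 10, 30, -38] -> [-38, -32, 10, 30, 30, 44] -> -38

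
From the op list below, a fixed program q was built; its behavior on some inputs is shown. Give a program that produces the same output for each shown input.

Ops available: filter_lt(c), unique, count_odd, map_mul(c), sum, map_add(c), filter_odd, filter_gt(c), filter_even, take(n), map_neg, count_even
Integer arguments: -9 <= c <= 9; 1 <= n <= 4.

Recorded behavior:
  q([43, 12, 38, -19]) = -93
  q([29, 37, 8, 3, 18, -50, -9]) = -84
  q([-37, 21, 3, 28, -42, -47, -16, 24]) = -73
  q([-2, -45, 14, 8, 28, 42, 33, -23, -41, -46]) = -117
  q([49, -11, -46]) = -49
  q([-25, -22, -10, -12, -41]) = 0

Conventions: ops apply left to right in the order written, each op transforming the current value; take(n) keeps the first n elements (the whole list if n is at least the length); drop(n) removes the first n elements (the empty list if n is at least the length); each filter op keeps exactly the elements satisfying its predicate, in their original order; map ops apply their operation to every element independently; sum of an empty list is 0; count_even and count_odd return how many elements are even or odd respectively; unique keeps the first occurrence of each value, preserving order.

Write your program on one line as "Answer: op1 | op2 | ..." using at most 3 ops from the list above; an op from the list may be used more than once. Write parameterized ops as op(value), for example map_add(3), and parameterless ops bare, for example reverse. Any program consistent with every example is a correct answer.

filter_gt(9) | map_neg | sum

Check, running the answer program on each example:
  [43, 12, 38, -19] -> [43, 12, 38] -> [-43, -12, -38] -> -93
  [29, 37, 8, 3, 18, -50, -9] -> [29, 37, 18] -> [-29, -37, -18] -> -84
  [-37, 21, 3, 28, -42, -47, -16, 24] -> [21, 28, 24] -> [-21, -28, -24] -> -73
  [-2, -45, 14, 8, 28, 42, 33, -23, -41, -46] -> [14, 28, 42, 33] -> [-14, -28, -42, -33] -> -117
  [49, -11, -46] -> [49] -> [-49] -> -49
  [-25, -22, -10, -12, -41] -> [] -> [] -> 0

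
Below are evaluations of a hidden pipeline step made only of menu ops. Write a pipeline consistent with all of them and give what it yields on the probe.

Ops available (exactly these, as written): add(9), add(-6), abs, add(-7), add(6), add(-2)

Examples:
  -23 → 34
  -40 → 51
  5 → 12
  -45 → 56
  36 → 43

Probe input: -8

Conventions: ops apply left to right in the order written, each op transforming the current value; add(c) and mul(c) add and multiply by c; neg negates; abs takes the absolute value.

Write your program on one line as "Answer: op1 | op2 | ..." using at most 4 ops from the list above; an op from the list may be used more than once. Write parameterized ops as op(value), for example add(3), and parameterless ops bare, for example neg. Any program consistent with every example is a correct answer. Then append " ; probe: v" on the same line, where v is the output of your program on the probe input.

add(-2) | abs | add(9) ; probe: 19

Check, running the answer program on each example:
  -23 -> -25 -> 25 -> 34
  -40 -> -42 -> 42 -> 51
  5 -> 3 -> 3 -> 12
  -45 -> -47 -> 47 -> 56
  36 -> 34 -> 34 -> 43
  probe: -8 -> -10 -> 10 -> 19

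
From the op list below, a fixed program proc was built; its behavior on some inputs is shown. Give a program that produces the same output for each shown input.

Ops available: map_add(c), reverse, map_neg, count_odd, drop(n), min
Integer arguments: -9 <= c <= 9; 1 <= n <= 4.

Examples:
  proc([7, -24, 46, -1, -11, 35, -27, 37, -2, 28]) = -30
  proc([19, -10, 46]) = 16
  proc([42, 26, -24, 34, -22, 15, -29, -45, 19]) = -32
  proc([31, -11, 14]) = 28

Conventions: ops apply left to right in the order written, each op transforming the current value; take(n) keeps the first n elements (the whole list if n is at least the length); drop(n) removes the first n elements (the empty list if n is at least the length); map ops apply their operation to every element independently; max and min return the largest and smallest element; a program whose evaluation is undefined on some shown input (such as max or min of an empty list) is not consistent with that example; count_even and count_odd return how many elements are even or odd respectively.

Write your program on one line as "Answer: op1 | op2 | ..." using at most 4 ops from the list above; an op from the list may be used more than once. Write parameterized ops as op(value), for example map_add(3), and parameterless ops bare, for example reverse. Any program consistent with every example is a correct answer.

map_add(-3) | reverse | drop(2) | min

Check, running the answer program on each example:
  [7, -24, 46, -1, -11, 35, -27, 37, -2, 28] -> [4, -27, 43, -4, -14, 32, -30, 34, -5, 25] -> [25, -5, 34, -30, 32, -14, -4, 43, -27, 4] -> [34, -30, 32, -14, -4, 43, -27, 4] -> -30
  [19, -10, 46] -> [16, -13, 43] -> [43, -13, 16] -> [16] -> 16
  [42, 26, -24, 34, -22, 15, -29, -45, 19] -> [39, 23, -27, 31, -25, 12, -32, -48, 16] -> [16, -48, -32, 12, -25, 31, -27, 23, 39] -> [-32, 12, -25, 31, -27, 23, 39] -> -32
  [31, -11, 14] -> [28, -14, 11] -> [11, -14, 28] -> [28] -> 28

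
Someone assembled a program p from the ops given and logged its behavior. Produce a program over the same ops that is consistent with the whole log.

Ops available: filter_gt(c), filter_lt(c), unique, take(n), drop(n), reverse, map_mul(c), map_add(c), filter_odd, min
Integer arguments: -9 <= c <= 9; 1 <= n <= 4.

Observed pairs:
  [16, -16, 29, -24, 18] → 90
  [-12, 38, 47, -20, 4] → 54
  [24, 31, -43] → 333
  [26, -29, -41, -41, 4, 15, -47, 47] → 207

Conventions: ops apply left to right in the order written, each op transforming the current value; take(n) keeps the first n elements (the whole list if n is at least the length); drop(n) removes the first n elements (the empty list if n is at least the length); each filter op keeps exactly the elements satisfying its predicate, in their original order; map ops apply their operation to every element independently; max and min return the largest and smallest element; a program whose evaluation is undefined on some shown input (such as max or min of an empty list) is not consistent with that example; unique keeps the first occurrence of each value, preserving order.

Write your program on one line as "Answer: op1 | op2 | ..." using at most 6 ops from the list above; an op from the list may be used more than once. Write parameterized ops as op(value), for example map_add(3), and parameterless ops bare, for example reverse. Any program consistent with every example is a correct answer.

map_add(6) | unique | map_mul(-9) | filter_gt(8) | min

Check, running the answer program on each example:
  [16, -16, 29, -24, 18] -> [22, -10, 35, -18, 24] -> [22, -10, 35, -18, 24] -> [-198, 90, -315, 162, -216] -> [90, 162] -> 90
  [-12, 38, 47, -20, 4] -> [-6, 44, 53, -14, 10] -> [-6, 44, 53, -14, 10] -> [54, -396, -477, 126, -90] -> [54, 126] -> 54
  [24, 31, -43] -> [30, 37, -37] -> [30, 37, -37] -> [-270, -333, 333] -> [333] -> 333
  [26, -29, -41, -41, 4, 15, -47, 47] -> [32, -23, -35, -35, 10, 21, -41, 53] -> [32, -23, -35, 10, 21, -41, 53] -> [-288, 207, 315, -90, -189, 369, -477] -> [207, 315, 369] -> 207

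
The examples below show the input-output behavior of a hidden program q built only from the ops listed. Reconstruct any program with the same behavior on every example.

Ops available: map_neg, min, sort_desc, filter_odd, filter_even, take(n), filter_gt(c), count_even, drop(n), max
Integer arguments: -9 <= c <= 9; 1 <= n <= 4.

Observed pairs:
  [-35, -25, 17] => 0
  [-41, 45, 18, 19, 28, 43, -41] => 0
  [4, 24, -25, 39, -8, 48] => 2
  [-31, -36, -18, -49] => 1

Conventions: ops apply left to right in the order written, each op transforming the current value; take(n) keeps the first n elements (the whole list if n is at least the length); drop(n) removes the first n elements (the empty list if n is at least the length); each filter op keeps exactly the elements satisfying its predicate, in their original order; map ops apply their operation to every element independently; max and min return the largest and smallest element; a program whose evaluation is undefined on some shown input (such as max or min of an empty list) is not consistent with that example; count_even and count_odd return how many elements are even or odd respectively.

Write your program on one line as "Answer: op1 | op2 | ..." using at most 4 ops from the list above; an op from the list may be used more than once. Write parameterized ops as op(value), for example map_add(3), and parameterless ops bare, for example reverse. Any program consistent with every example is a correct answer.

map_neg | take(2) | count_even

Check, running the answer program on each example:
  [-35, -25, 17] -> [35, 25, -17] -> [35, 25] -> 0
  [-41, 45, 18, 19, 28, 43, -41] -> [41, -45, -18, -19, -28, -43, 41] -> [41, -45] -> 0
  [4, 24, -25, 39, -8, 48] -> [-4, -24, 25, -39, 8, -48] -> [-4, -24] -> 2
  [-31, -36, -18, -49] -> [31, 36, 18, 49] -> [31, 36] -> 1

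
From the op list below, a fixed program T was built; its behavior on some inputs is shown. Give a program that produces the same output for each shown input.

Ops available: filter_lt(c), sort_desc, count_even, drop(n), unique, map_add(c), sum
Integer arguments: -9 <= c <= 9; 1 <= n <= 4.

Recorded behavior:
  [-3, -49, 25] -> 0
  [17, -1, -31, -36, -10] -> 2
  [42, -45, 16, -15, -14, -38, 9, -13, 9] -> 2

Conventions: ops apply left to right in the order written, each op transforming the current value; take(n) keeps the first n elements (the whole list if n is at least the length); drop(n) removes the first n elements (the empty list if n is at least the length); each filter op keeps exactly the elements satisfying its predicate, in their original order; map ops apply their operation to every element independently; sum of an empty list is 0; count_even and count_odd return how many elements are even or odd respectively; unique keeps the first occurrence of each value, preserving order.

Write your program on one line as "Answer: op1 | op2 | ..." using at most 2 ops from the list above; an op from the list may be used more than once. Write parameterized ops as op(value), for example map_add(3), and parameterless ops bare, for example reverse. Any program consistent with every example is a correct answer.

filter_lt(9) | count_even

Check, running the answer program on each example:
  [-3, -49, 25] -> [-3, -49] -> 0
  [17, -1, -31, -36, -10] -> [-1, -31, -36, -10] -> 2
  [42, -45, 16, -15, -14, -38, 9, -13, 9] -> [-45, -15, -14, -38, -13] -> 2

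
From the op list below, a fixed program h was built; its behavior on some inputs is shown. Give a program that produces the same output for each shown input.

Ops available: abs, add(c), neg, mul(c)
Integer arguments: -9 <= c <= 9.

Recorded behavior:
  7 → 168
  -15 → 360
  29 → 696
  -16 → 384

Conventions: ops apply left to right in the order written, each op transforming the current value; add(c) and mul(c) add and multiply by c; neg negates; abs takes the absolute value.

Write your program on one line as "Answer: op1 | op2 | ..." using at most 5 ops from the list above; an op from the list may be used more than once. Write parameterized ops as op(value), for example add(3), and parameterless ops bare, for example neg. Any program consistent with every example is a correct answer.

abs | mul(-1) | mul(-6) | mul(4)

Check, running the answer program on each example:
  7 -> 7 -> -7 -> 42 -> 168
  -15 -> 15 -> -15 -> 90 -> 360
  29 -> 29 -> -29 -> 174 -> 696
  -16 -> 16 -> -16 -> 96 -> 384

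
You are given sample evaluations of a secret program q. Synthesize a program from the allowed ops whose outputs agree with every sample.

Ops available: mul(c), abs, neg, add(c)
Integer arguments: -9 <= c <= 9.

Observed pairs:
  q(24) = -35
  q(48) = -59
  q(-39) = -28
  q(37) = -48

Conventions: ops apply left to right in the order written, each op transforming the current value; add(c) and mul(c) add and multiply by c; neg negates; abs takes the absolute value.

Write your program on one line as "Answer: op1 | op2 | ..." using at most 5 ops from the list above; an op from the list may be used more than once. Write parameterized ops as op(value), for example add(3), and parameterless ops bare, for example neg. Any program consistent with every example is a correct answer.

add(9) | mul(-1) | add(-2) | abs | neg

Check, running the answer program on each example:
  24 -> 33 -> -33 -> -35 -> 35 -> -35
  48 -> 57 -> -57 -> -59 -> 59 -> -59
  -39 -> -30 -> 30 -> 28 -> 28 -> -28
  37 -> 46 -> -46 -> -48 -> 48 -> -48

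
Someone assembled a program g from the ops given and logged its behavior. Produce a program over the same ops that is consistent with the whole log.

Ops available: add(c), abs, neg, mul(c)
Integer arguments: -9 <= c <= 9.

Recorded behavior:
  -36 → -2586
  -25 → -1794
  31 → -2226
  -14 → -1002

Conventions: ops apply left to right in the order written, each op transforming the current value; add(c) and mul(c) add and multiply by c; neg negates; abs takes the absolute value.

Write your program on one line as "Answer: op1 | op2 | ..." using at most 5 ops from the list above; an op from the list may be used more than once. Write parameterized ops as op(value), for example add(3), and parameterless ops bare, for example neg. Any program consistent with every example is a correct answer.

mul(9) | mul(8) | abs | neg | add(6)

Check, running the answer program on each example:
  -36 -> -324 -> -2592 -> 2592 -> -2592 -> -2586
  -25 -> -225 -> -1800 -> 1800 -> -1800 -> -1794
  31 -> 279 -> 2232 -> 2232 -> -2232 -> -2226
  -14 -> -126 -> -1008 -> 1008 -> -1008 -> -1002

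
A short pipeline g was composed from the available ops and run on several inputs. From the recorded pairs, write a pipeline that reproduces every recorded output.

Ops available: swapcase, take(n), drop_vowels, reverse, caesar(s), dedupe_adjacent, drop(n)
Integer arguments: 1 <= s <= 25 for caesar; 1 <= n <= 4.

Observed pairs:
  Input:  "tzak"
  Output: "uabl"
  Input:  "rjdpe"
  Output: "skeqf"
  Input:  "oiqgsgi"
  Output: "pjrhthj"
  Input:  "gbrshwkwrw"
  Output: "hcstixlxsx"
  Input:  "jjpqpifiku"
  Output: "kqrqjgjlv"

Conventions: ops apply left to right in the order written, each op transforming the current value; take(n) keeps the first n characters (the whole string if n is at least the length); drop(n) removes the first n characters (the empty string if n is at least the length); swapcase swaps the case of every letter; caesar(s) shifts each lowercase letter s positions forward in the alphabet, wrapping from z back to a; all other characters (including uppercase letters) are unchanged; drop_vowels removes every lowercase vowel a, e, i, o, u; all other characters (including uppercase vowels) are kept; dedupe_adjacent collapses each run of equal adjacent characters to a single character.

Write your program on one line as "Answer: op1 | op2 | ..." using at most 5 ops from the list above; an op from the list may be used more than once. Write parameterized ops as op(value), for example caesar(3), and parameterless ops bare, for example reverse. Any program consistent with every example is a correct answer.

reverse | caesar(1) | reverse | dedupe_adjacent

Check, running the answer program on each example:
  "tzak" -> "kazt" -> "lbau" -> "uabl" -> "uabl"
  "rjdpe" -> "epdjr" -> "fqeks" -> "skeqf" -> "skeqf"
  "oiqgsgi" -> "igsgqio" -> "jhthrjp" -> "pjrhthj" -> "pjrhthj"
  "gbrshwkwrw" -> "wrwkwhsrbg" -> "xsxlxitsch" -> "hcstixlxsx" -> "hcstixlxsx"
  "jjpqpifiku" -> "ukifipqpjj" -> "vljgjqrqkk" -> "kkqrqjgjlv" -> "kqrqjgjlv"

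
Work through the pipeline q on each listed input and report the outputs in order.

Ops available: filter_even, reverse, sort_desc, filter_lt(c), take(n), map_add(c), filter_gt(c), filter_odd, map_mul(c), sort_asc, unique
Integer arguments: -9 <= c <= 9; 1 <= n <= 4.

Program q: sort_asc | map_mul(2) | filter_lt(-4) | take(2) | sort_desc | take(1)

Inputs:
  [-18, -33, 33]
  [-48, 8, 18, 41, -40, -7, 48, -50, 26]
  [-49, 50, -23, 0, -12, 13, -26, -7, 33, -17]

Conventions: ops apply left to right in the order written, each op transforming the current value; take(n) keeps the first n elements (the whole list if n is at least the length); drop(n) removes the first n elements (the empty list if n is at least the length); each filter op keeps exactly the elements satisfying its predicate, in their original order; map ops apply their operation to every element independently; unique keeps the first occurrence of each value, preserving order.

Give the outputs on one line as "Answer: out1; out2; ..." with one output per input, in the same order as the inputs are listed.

Execution, op by op:
  [-18, -33, 33] -> [-33, -18, 33] -> [-66, -36, 66] -> [-66, -36] -> [-66, -36] -> [-36, -66] -> [-36]
  [-48, 8, 18, 41, -40, -7, 48, -50, 26] -> [-50, -48, -40, -7, 8, 18, 26, 41, 48] -> [-100, -96, -80, -14, 16, 36, 52, 82, 96] -> [-100, -96, -80, -14] -> [-100, -96] -> [-96, -100] -> [-96]
  [-49, 50, -23, 0, -12, 13, -26, -7, 33, -17] -> [-49, -26, -23, -17, -12, -7, 0, 13, 33, 50] -> [-98, -52, -46, -34, -24, -14, 0, 26, 66, 100] -> [-98, -52, -46, -34, -24, -14] -> [-98, -52] -> [-52, -98] -> [-52]

[-36]; [-96]; [-52]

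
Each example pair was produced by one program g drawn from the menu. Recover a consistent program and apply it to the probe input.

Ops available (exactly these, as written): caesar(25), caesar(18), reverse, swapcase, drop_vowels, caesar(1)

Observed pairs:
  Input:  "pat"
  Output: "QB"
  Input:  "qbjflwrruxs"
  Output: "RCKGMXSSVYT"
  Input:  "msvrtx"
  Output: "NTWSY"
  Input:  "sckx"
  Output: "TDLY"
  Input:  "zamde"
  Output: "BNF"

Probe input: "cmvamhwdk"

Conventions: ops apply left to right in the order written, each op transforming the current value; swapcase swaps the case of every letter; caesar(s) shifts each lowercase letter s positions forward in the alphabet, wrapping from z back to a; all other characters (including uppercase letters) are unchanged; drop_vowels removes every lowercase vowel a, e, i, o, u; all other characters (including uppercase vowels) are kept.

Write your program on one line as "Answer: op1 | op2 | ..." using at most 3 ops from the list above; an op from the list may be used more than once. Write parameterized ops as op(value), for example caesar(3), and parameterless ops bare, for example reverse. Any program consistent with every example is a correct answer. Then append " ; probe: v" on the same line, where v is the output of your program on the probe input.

caesar(1) | drop_vowels | swapcase ; probe: "DNWBNXL"

Check, running the answer program on each example:
  "pat" -> "qbu" -> "qb" -> "QB"
  "qbjflwrruxs" -> "rckgmxssvyt" -> "rckgmxssvyt" -> "RCKGMXSSVYT"
  "msvrtx" -> "ntwsuy" -> "ntwsy" -> "NTWSY"
  "sckx" -> "tdly" -> "tdly" -> "TDLY"
  "zamde" -> "abnef" -> "bnf" -> "BNF"
  probe: "cmvamhwdk" -> "dnwbnixel" -> "dnwbnxl" -> "DNWBNXL"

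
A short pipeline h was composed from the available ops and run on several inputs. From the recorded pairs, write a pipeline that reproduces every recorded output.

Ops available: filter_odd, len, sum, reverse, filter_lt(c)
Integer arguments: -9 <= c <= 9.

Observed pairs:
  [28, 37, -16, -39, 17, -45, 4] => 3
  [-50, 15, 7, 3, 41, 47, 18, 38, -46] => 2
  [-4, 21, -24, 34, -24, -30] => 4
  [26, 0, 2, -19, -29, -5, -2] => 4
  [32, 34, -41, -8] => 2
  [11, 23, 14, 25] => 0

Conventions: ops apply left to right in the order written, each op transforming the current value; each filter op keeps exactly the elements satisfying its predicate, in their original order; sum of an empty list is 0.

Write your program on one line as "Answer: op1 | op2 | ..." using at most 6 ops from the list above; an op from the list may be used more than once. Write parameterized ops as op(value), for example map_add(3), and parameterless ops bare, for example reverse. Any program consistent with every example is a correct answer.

filter_lt(8) | reverse | filter_lt(-1) | reverse | len

Check, running the answer program on each example:
  [28, 37, -16, -39, 17, -45, 4] -> [-16, -39, -45, 4] -> [4, -45, -39, -16] -> [-45, -39, -16] -> [-16, -39, -45] -> 3
  [-50, 15, 7, 3, 41, 47, 18, 38, -46] -> [-50, 7, 3, -46] -> [-46, 3, 7, -50] -> [-46, -50] -> [-50, -46] -> 2
  [-4, 21, -24, 34, -24, -30] -> [-4, -24, -24, -30] -> [-30, -24, -24, -4] -> [-30, -24, -24, -4] -> [-4, -24, -24, -30] -> 4
  [26, 0, 2, -19, -29, -5, -2] -> [0, 2, -19, -29, -5, -2] -> [-2, -5, -29, -19, 2, 0] -> [-2, -5, -29, -19] -> [-19, -29, -5, -2] -> 4
  [32, 34, -41, -8] -> [-41, -8] -> [-8, -41] -> [-8, -41] -> [-41, -8] -> 2
  [11, 23, 14, 25] -> [] -> [] -> [] -> [] -> 0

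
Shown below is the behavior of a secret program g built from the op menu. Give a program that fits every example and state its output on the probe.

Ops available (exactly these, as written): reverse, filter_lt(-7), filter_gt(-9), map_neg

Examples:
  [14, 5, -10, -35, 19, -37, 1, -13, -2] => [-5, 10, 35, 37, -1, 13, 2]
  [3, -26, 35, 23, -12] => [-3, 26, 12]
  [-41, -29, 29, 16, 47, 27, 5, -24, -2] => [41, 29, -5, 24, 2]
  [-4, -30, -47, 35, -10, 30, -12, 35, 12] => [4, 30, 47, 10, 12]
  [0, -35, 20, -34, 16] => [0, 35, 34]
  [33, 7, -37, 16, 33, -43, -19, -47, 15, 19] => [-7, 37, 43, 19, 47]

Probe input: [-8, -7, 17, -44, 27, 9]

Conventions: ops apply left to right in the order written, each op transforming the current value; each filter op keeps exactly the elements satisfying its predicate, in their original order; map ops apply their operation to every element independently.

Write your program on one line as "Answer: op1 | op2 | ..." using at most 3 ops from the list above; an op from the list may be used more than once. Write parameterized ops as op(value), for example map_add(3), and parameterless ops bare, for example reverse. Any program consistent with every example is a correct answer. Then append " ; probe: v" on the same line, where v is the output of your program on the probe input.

map_neg | filter_gt(-9) ; probe: [8, 7, 44]

Check, running the answer program on each example:
  [14, 5, -10, -35, 19, -37, 1, -13, -2] -> [-14, -5, 10, 35, -19, 37, -1, 13, 2] -> [-5, 10, 35, 37, -1, 13, 2]
  [3, -26, 35, 23, -12] -> [-3, 26, -35, -23, 12] -> [-3, 26, 12]
  [-41, -29, 29, 16, 47, 27, 5, -24, -2] -> [41, 29, -29, -16, -47, -27, -5, 24, 2] -> [41, 29, -5, 24, 2]
  [-4, -30, -47, 35, -10, 30, -12, 35, 12] -> [4, 30, 47, -35, 10, -30, 12, -35, -12] -> [4, 30, 47, 10, 12]
  [0, -35, 20, -34, 16] -> [0, 35, -20, 34, -16] -> [0, 35, 34]
  [33, 7, -37, 16, 33, -43, -19, -47, 15, 19] -> [-33, -7, 37, -16, -33, 43, 19, 47, -15, -19] -> [-7, 37, 43, 19, 47]
  probe: [-8, -7, 17, -44, 27, 9] -> [8, 7, -17, 44, -27, -9] -> [8, 7, 44]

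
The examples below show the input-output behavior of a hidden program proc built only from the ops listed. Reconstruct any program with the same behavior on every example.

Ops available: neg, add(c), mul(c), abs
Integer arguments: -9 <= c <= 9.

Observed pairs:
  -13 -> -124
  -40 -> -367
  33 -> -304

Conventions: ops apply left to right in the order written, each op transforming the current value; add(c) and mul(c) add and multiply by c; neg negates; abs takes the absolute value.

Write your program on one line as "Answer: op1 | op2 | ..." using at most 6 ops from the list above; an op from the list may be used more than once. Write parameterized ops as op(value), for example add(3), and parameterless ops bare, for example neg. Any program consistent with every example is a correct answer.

abs | mul(3) | mul(-3) | add(-4) | add(-3)

Check, running the answer program on each example:
  -13 -> 13 -> 39 -> -117 -> -121 -> -124
  -40 -> 40 -> 120 -> -360 -> -364 -> -367
  33 -> 33 -> 99 -> -297 -> -301 -> -304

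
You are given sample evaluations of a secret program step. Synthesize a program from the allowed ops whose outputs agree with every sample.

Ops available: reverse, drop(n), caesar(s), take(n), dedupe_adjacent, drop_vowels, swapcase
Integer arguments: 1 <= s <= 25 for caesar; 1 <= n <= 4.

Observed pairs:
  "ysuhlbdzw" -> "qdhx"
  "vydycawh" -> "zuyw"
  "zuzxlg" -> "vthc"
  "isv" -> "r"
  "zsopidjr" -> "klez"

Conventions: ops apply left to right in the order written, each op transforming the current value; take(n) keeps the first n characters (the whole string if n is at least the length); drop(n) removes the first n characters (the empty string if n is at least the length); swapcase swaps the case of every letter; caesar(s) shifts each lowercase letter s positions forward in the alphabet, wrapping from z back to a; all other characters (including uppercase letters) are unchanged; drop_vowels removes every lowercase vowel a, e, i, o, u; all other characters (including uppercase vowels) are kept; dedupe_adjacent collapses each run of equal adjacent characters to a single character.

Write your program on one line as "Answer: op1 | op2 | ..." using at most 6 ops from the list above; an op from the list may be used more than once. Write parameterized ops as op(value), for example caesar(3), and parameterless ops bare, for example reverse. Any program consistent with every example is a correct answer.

drop(1) | drop(1) | take(4) | caesar(9) | caesar(13)

Check, running the answer program on each example:
  "ysuhlbdzw" -> "suhlbdzw" -> "uhlbdzw" -> "uhlb" -> "dquk" -> "qdhx"
  "vydycawh" -> "ydycawh" -> "dycawh" -> "dyca" -> "mhlj" -> "zuyw"
  "zuzxlg" -> "uzxlg" -> "zxlg" -> "zxlg" -> "igup" -> "vthc"
  "isv" -> "sv" -> "v" -> "v" -> "e" -> "r"
  "zsopidjr" -> "sopidjr" -> "opidjr" -> "opid" -> "xyrm" -> "klez"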